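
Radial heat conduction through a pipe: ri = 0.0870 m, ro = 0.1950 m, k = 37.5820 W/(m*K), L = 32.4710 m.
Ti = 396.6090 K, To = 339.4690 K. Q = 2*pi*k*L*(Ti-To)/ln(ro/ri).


dT = 57.1400 K
ln(ro/ri) = 0.8071
Q = 2*pi*37.5820*32.4710*57.1400 / 0.8071 = 542841.3416 W

542841.3416 W


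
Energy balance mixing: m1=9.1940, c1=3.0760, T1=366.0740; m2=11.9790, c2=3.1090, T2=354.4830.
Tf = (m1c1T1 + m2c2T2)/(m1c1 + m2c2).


num = 23554.7530
den = 65.5235
Tf = 359.4858 K

359.4858 K


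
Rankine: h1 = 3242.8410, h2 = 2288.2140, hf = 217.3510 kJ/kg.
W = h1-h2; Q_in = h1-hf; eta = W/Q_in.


W = 954.6270 kJ/kg
Q_in = 3025.4900 kJ/kg
eta = 0.3155 = 31.5528%

eta = 31.5528%


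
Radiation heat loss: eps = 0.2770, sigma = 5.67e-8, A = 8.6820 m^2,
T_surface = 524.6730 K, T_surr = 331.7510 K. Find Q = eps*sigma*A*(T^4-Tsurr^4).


T^4 = 7.5780e+10
Tsurr^4 = 1.2113e+10
Q = 0.2770 * 5.67e-8 * 8.6820 * 6.3667e+10 = 8681.5612 W

8681.5612 W


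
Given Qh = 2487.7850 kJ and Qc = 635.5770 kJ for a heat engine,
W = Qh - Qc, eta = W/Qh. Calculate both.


W = 2487.7850 - 635.5770 = 1852.2080 kJ
eta = 1852.2080 / 2487.7850 = 0.7445 = 74.4521%

W = 1852.2080 kJ, eta = 74.4521%


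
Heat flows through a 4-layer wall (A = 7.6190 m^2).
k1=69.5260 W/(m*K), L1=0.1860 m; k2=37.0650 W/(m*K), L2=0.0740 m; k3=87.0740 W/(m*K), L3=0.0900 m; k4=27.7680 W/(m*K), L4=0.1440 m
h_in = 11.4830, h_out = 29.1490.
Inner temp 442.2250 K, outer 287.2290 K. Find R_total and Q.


R_conv_in = 1/(11.4830*7.6190) = 0.0114
R_1 = 0.1860/(69.5260*7.6190) = 0.0004
R_2 = 0.0740/(37.0650*7.6190) = 0.0003
R_3 = 0.0900/(87.0740*7.6190) = 0.0001
R_4 = 0.1440/(27.7680*7.6190) = 0.0007
R_conv_out = 1/(29.1490*7.6190) = 0.0045
R_total = 0.0174 K/W
Q = 154.9960 / 0.0174 = 8927.1875 W

R_total = 0.0174 K/W, Q = 8927.1875 W


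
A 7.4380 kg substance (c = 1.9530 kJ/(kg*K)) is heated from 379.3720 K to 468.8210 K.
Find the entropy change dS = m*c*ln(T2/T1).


T2/T1 = 1.2358
ln(T2/T1) = 0.2117
dS = 7.4380 * 1.9530 * 0.2117 = 3.0753 kJ/K

3.0753 kJ/K


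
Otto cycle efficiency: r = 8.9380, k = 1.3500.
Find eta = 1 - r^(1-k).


r^(k-1) = 2.1525
eta = 1 - 1/2.1525 = 0.5354 = 53.5414%

53.5414%


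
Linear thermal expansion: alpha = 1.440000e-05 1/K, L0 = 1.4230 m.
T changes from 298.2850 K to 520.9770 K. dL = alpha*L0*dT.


dT = 222.6920 K
dL = 1.440000e-05 * 1.4230 * 222.6920 = 0.004563 m
L_final = 1.427563 m

dL = 0.004563 m


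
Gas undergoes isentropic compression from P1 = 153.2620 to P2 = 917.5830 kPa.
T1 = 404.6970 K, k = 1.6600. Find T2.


(k-1)/k = 0.3976
(P2/P1)^exp = 2.0371
T2 = 404.6970 * 2.0371 = 824.4067 K

824.4067 K


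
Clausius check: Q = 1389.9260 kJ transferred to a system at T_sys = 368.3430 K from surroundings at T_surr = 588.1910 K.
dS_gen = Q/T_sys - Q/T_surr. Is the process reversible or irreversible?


dS_sys = 1389.9260/368.3430 = 3.7735 kJ/K
dS_surr = -1389.9260/588.1910 = -2.3631 kJ/K
dS_gen = 3.7735 - 2.3631 = 1.4104 kJ/K (irreversible)

dS_gen = 1.4104 kJ/K, irreversible


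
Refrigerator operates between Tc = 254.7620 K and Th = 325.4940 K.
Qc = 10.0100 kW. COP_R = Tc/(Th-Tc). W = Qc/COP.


COP = 254.7620 / 70.7320 = 3.6018
W = 10.0100 / 3.6018 = 2.7792 kW

COP = 3.6018, W = 2.7792 kW


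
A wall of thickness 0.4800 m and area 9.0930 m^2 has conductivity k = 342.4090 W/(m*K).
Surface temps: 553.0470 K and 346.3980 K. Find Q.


dT = 206.6490 K
Q = 342.4090 * 9.0930 * 206.6490 / 0.4800 = 1340430.9070 W

1340430.9070 W


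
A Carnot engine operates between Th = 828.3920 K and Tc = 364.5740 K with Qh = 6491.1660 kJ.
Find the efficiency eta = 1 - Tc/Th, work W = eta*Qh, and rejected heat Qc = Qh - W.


eta = 1 - 364.5740/828.3920 = 0.5599
W = 0.5599 * 6491.1660 = 3634.4142 kJ
Qc = 6491.1660 - 3634.4142 = 2856.7518 kJ

eta = 55.9902%, W = 3634.4142 kJ, Qc = 2856.7518 kJ


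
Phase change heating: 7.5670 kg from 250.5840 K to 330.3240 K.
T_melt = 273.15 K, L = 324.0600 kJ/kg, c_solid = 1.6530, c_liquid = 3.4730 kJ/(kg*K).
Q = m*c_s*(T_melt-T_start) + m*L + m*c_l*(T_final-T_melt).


Q1 (sensible, solid) = 7.5670 * 1.6530 * 22.5660 = 282.2612 kJ
Q2 (latent) = 7.5670 * 324.0600 = 2452.1620 kJ
Q3 (sensible, liquid) = 7.5670 * 3.4730 * 57.1740 = 1502.5436 kJ
Q_total = 4236.9669 kJ

4236.9669 kJ


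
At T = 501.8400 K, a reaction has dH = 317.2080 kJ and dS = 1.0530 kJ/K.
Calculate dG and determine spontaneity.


T*dS = 501.8400 * 1.0530 = 528.4375 kJ
dG = 317.2080 - 528.4375 = -211.2295 kJ (spontaneous)

dG = -211.2295 kJ, spontaneous


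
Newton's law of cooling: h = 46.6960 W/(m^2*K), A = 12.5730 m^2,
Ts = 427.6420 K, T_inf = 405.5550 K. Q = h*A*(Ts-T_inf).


dT = 22.0870 K
Q = 46.6960 * 12.5730 * 22.0870 = 12967.4722 W

12967.4722 W


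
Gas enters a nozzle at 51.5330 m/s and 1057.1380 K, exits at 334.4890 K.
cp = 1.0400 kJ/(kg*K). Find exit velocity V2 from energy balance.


dT = 722.6490 K
2*cp*1000*dT = 1503109.9200
V1^2 = 2655.6501
V2 = sqrt(1505765.5701) = 1227.0964 m/s

1227.0964 m/s


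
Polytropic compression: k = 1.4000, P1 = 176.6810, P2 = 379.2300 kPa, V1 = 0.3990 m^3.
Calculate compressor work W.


(k-1)/k = 0.2857
(P2/P1)^exp = 1.2439
W = 3.5000 * 176.6810 * 0.3990 * (1.2439 - 1) = 60.1713 kJ

60.1713 kJ


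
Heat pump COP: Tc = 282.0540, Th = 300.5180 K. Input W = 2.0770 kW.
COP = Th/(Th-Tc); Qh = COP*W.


COP = 300.5180 / 18.4640 = 16.2759
Qh = 16.2759 * 2.0770 = 33.8050 kW

COP = 16.2759, Qh = 33.8050 kW


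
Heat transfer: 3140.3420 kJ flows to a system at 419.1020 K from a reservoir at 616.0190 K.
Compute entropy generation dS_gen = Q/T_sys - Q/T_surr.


dS_sys = 3140.3420/419.1020 = 7.4930 kJ/K
dS_surr = -3140.3420/616.0190 = -5.0978 kJ/K
dS_gen = 7.4930 - 5.0978 = 2.3952 kJ/K (irreversible)

dS_gen = 2.3952 kJ/K, irreversible


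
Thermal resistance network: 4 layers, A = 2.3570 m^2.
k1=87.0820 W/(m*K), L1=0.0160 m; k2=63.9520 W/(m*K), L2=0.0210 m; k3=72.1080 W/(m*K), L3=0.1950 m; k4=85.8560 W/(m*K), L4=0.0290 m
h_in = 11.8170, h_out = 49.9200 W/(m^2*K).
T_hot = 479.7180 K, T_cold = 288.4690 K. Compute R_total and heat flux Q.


R_conv_in = 1/(11.8170*2.3570) = 0.0359
R_1 = 0.0160/(87.0820*2.3570) = 7.7953e-05
R_2 = 0.0210/(63.9520*2.3570) = 0.0001
R_3 = 0.1950/(72.1080*2.3570) = 0.0011
R_4 = 0.0290/(85.8560*2.3570) = 0.0001
R_conv_out = 1/(49.9200*2.3570) = 0.0085
R_total = 0.0459 K/W
Q = 191.2490 / 0.0459 = 4165.7301 W

R_total = 0.0459 K/W, Q = 4165.7301 W


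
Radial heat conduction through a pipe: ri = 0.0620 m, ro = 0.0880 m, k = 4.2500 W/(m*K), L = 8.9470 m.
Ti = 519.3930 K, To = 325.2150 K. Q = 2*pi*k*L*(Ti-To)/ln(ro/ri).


dT = 194.1780 K
ln(ro/ri) = 0.3502
Q = 2*pi*4.2500*8.9470*194.1780 / 0.3502 = 132472.9186 W

132472.9186 W


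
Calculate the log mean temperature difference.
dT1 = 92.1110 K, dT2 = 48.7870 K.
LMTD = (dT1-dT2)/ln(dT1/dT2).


dT1/dT2 = 1.8880
ln(dT1/dT2) = 0.6355
LMTD = 43.3240 / 0.6355 = 68.1698 K

68.1698 K


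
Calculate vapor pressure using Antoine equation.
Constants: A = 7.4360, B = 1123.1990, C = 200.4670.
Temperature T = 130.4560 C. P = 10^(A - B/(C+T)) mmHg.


C+T = 330.9230
B/(C+T) = 3.3941
log10(P) = 7.4360 - 3.3941 = 4.0419
P = 10^4.0419 = 11011.8421 mmHg

11011.8421 mmHg


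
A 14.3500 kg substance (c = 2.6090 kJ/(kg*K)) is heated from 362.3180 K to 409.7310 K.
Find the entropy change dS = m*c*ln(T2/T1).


T2/T1 = 1.1309
ln(T2/T1) = 0.1230
dS = 14.3500 * 2.6090 * 0.1230 = 4.6042 kJ/K

4.6042 kJ/K


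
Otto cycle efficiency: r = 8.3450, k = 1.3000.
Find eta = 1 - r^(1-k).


r^(k-1) = 1.8899
eta = 1 - 1/1.8899 = 0.4709 = 47.0858%

47.0858%


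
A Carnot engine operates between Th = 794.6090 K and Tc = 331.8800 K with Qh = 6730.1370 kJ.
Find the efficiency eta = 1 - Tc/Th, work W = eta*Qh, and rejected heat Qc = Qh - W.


eta = 1 - 331.8800/794.6090 = 0.5823
W = 0.5823 * 6730.1370 = 3919.1974 kJ
Qc = 6730.1370 - 3919.1974 = 2810.9396 kJ

eta = 58.2335%, W = 3919.1974 kJ, Qc = 2810.9396 kJ


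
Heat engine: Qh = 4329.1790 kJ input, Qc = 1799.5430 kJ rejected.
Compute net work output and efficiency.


W = 4329.1790 - 1799.5430 = 2529.6360 kJ
eta = 2529.6360 / 4329.1790 = 0.5843 = 58.4322%

W = 2529.6360 kJ, eta = 58.4322%


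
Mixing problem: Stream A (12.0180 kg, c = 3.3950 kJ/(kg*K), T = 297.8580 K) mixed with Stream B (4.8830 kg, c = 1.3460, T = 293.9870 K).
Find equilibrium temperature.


num = 14085.1719
den = 47.3736
Tf = 297.3209 K

297.3209 K


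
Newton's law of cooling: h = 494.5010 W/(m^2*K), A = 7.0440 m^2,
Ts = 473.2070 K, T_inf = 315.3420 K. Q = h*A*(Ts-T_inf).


dT = 157.8650 K
Q = 494.5010 * 7.0440 * 157.8650 = 549885.6362 W

549885.6362 W


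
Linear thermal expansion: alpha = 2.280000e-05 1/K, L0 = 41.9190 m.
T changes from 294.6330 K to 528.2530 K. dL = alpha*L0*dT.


dT = 233.6200 K
dL = 2.280000e-05 * 41.9190 * 233.6200 = 0.223283 m
L_final = 42.142283 m

dL = 0.223283 m


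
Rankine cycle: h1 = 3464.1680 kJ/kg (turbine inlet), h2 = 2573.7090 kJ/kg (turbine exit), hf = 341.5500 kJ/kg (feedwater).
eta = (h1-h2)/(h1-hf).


W = 890.4590 kJ/kg
Q_in = 3122.6180 kJ/kg
eta = 0.2852 = 28.5164%

eta = 28.5164%


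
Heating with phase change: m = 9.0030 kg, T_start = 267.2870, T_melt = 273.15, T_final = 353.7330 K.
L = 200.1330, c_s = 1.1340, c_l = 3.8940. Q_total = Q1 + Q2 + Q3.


Q1 (sensible, solid) = 9.0030 * 1.1340 * 5.8630 = 59.8577 kJ
Q2 (latent) = 9.0030 * 200.1330 = 1801.7974 kJ
Q3 (sensible, liquid) = 9.0030 * 3.8940 * 80.5830 = 2825.0532 kJ
Q_total = 4686.7083 kJ

4686.7083 kJ


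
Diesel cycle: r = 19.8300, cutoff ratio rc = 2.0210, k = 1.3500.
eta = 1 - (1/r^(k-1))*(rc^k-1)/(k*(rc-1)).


r^(k-1) = 2.8449
rc^k = 2.5853
eta = 0.5957 = 59.5708%

59.5708%


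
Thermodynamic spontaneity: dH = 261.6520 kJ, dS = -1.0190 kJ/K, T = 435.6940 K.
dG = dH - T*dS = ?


T*dS = 435.6940 * -1.0190 = -443.9722 kJ
dG = 261.6520 + 443.9722 = 705.6242 kJ (non-spontaneous)

dG = 705.6242 kJ, non-spontaneous


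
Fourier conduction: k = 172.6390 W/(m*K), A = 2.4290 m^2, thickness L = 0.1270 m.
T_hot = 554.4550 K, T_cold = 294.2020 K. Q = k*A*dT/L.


dT = 260.2530 K
Q = 172.6390 * 2.4290 * 260.2530 / 0.1270 = 859326.9851 W

859326.9851 W


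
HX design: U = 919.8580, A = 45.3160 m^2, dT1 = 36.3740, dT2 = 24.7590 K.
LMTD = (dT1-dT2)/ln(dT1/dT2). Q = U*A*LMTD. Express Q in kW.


LMTD = 30.1951 K
Q = 919.8580 * 45.3160 * 30.1951 = 1258660.7885 W = 1258.6608 kW

1258.6608 kW


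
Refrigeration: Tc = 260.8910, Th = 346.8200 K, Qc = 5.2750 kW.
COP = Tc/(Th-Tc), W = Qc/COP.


COP = 260.8910 / 85.9290 = 3.0361
W = 5.2750 / 3.0361 = 1.7374 kW

COP = 3.0361, W = 1.7374 kW


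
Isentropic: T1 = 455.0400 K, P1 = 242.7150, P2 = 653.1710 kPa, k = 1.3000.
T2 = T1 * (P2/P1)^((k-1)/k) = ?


(k-1)/k = 0.2308
(P2/P1)^exp = 1.2567
T2 = 455.0400 * 1.2567 = 571.8265 K

571.8265 K


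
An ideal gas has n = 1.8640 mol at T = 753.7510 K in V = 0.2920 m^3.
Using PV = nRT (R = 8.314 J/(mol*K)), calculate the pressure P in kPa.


P = nRT/V = 1.8640 * 8.314 * 753.7510 / 0.2920
= 11681.1024 / 0.2920 = 40003.7752 Pa = 40.0038 kPa

40.0038 kPa


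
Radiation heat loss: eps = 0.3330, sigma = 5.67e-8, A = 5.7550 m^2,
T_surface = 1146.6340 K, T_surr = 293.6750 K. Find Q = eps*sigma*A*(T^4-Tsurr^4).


T^4 = 1.7286e+12
Tsurr^4 = 7.4382e+09
Q = 0.3330 * 5.67e-8 * 5.7550 * 1.7212e+12 = 187024.7539 W

187024.7539 W


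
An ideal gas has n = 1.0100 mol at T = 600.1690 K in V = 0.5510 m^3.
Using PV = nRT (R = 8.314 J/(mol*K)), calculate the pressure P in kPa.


P = nRT/V = 1.0100 * 8.314 * 600.1690 / 0.5510
= 5039.7031 / 0.5510 = 9146.4666 Pa = 9.1465 kPa

9.1465 kPa


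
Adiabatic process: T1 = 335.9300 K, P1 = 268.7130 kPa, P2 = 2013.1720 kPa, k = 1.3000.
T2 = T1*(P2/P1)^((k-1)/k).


(k-1)/k = 0.2308
(P2/P1)^exp = 1.5916
T2 = 335.9300 * 1.5916 = 534.6601 K

534.6601 K


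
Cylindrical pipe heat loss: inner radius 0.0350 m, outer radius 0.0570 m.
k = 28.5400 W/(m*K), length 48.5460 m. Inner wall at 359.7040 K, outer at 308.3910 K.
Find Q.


dT = 51.3130 K
ln(ro/ri) = 0.4877
Q = 2*pi*28.5400*48.5460*51.3130 / 0.4877 = 915923.2517 W

915923.2517 W


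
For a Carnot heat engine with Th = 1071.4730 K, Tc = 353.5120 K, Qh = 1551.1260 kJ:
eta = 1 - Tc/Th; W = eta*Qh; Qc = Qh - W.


eta = 1 - 353.5120/1071.4730 = 0.6701
W = 0.6701 * 1551.1260 = 1039.3617 kJ
Qc = 1551.1260 - 1039.3617 = 511.7643 kJ

eta = 67.0069%, W = 1039.3617 kJ, Qc = 511.7643 kJ


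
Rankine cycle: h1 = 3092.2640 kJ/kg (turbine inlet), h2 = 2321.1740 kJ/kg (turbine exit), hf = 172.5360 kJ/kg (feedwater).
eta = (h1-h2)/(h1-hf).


W = 771.0900 kJ/kg
Q_in = 2919.7280 kJ/kg
eta = 0.2641 = 26.4097%

eta = 26.4097%


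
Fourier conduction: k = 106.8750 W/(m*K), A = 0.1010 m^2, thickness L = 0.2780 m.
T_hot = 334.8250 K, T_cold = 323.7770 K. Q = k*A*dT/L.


dT = 11.0480 K
Q = 106.8750 * 0.1010 * 11.0480 / 0.2780 = 428.9793 W

428.9793 W


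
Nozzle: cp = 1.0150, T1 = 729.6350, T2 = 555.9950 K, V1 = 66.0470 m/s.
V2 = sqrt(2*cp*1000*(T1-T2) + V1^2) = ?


dT = 173.6400 K
2*cp*1000*dT = 352489.2000
V1^2 = 4362.2062
V2 = sqrt(356851.4062) = 597.3704 m/s

597.3704 m/s


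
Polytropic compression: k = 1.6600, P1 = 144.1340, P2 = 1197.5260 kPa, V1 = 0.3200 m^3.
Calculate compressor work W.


(k-1)/k = 0.3976
(P2/P1)^exp = 2.3206
W = 2.5152 * 144.1340 * 0.3200 * (2.3206 - 1) = 153.1922 kJ

153.1922 kJ


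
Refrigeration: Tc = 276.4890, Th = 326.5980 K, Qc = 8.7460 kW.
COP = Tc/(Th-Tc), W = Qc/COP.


COP = 276.4890 / 50.1090 = 5.5178
W = 8.7460 / 5.5178 = 1.5851 kW

COP = 5.5178, W = 1.5851 kW


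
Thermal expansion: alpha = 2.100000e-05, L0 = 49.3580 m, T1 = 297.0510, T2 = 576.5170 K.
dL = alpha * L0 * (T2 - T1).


dT = 279.4660 K
dL = 2.100000e-05 * 49.3580 * 279.4660 = 0.289672 m
L_final = 49.647672 m

dL = 0.289672 m


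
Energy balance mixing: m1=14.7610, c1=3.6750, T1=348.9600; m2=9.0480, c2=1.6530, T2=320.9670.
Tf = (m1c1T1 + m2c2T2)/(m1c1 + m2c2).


num = 23730.4126
den = 69.2030
Tf = 342.9101 K

342.9101 K


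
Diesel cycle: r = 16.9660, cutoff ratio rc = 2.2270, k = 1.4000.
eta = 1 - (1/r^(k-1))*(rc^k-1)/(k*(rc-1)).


r^(k-1) = 3.1034
rc^k = 3.0677
eta = 0.6121 = 61.2139%

61.2139%


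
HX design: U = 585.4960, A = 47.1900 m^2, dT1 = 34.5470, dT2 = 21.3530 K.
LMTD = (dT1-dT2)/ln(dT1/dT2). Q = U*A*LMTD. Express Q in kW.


LMTD = 27.4230 K
Q = 585.4960 * 47.1900 * 27.4230 = 757686.1217 W = 757.6861 kW

757.6861 kW


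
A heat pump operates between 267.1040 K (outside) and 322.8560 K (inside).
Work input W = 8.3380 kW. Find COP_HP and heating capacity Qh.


COP = 322.8560 / 55.7520 = 5.7909
Qh = 5.7909 * 8.3380 = 48.2848 kW

COP = 5.7909, Qh = 48.2848 kW


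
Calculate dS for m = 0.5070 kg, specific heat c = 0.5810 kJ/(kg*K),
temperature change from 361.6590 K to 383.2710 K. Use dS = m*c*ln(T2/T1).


T2/T1 = 1.0598
ln(T2/T1) = 0.0580
dS = 0.5070 * 0.5810 * 0.0580 = 0.0171 kJ/K

0.0171 kJ/K


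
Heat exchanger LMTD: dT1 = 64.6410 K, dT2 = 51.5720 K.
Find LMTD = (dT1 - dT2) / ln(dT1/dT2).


dT1/dT2 = 1.2534
ln(dT1/dT2) = 0.2259
LMTD = 13.0690 / 0.2259 = 57.8607 K

57.8607 K


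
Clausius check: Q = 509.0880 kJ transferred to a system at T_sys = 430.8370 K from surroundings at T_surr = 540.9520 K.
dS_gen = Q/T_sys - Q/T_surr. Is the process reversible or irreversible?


dS_sys = 509.0880/430.8370 = 1.1816 kJ/K
dS_surr = -509.0880/540.9520 = -0.9411 kJ/K
dS_gen = 1.1816 - 0.9411 = 0.2405 kJ/K (irreversible)

dS_gen = 0.2405 kJ/K, irreversible


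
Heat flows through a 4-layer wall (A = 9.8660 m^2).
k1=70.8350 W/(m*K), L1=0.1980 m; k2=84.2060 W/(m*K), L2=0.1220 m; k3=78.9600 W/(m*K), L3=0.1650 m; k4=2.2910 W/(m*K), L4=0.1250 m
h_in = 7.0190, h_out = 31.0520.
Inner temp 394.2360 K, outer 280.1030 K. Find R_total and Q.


R_conv_in = 1/(7.0190*9.8660) = 0.0144
R_1 = 0.1980/(70.8350*9.8660) = 0.0003
R_2 = 0.1220/(84.2060*9.8660) = 0.0001
R_3 = 0.1650/(78.9600*9.8660) = 0.0002
R_4 = 0.1250/(2.2910*9.8660) = 0.0055
R_conv_out = 1/(31.0520*9.8660) = 0.0033
R_total = 0.0239 K/W
Q = 114.1330 / 0.0239 = 4780.0587 W

R_total = 0.0239 K/W, Q = 4780.0587 W


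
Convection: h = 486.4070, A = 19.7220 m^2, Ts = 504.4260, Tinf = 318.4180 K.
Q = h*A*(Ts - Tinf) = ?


dT = 186.0080 K
Q = 486.4070 * 19.7220 * 186.0080 = 1784359.6502 W

1784359.6502 W


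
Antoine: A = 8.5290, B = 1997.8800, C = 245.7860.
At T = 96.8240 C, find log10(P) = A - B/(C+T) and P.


C+T = 342.6100
B/(C+T) = 5.8314
log10(P) = 8.5290 - 5.8314 = 2.6976
P = 10^2.6976 = 498.4787 mmHg

498.4787 mmHg


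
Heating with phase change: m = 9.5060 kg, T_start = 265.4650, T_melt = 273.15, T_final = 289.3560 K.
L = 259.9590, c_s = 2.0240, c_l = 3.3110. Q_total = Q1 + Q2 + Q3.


Q1 (sensible, solid) = 9.5060 * 2.0240 * 7.6850 = 147.8605 kJ
Q2 (latent) = 9.5060 * 259.9590 = 2471.1703 kJ
Q3 (sensible, liquid) = 9.5060 * 3.3110 * 16.2060 = 510.0736 kJ
Q_total = 3129.1043 kJ

3129.1043 kJ


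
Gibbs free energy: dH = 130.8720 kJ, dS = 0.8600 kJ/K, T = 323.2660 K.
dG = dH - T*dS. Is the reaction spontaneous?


T*dS = 323.2660 * 0.8600 = 278.0088 kJ
dG = 130.8720 - 278.0088 = -147.1368 kJ (spontaneous)

dG = -147.1368 kJ, spontaneous


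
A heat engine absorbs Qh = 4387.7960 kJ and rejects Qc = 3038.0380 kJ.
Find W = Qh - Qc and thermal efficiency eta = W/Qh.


W = 4387.7960 - 3038.0380 = 1349.7580 kJ
eta = 1349.7580 / 4387.7960 = 0.3076 = 30.7616%

W = 1349.7580 kJ, eta = 30.7616%


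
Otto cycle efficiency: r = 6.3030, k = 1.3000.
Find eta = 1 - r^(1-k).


r^(k-1) = 1.7373
eta = 1 - 1/1.7373 = 0.4244 = 42.4380%

42.4380%


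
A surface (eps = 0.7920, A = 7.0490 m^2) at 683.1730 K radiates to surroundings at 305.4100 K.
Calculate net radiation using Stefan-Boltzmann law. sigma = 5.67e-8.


T^4 = 2.1783e+11
Tsurr^4 = 8.7003e+09
Q = 0.7920 * 5.67e-8 * 7.0490 * 2.0913e+11 = 66199.8206 W

66199.8206 W


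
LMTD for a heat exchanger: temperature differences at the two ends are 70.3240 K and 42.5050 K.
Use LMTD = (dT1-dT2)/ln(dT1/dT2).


dT1/dT2 = 1.6545
ln(dT1/dT2) = 0.5035
LMTD = 27.8190 / 0.5035 = 55.2522 K

55.2522 K


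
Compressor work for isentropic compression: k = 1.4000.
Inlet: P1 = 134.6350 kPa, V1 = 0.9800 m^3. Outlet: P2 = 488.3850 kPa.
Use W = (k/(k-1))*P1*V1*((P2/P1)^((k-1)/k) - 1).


(k-1)/k = 0.2857
(P2/P1)^exp = 1.4451
W = 3.5000 * 134.6350 * 0.9800 * (1.4451 - 1) = 205.5295 kJ

205.5295 kJ


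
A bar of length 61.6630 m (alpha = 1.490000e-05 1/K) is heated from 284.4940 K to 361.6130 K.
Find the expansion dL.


dT = 77.1190 K
dL = 1.490000e-05 * 61.6630 * 77.1190 = 0.070855 m
L_final = 61.733855 m

dL = 0.070855 m


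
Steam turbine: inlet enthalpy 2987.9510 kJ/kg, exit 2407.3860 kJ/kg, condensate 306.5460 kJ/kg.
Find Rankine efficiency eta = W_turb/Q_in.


W = 580.5650 kJ/kg
Q_in = 2681.4050 kJ/kg
eta = 0.2165 = 21.6515%

eta = 21.6515%


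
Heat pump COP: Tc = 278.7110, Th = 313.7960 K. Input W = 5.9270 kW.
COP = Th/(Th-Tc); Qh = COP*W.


COP = 313.7960 / 35.0850 = 8.9439
Qh = 8.9439 * 5.9270 = 53.0104 kW

COP = 8.9439, Qh = 53.0104 kW


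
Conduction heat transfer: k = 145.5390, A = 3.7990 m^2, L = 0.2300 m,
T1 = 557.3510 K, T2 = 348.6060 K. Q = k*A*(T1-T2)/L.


dT = 208.7450 K
Q = 145.5390 * 3.7990 * 208.7450 / 0.2300 = 501807.2433 W

501807.2433 W


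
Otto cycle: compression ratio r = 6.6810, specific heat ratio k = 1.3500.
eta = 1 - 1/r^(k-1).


r^(k-1) = 1.9440
eta = 1 - 1/1.9440 = 0.4856 = 48.5595%

48.5595%


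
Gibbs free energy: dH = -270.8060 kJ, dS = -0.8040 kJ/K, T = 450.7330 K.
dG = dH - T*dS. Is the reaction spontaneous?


T*dS = 450.7330 * -0.8040 = -362.3893 kJ
dG = -270.8060 + 362.3893 = 91.5833 kJ (non-spontaneous)

dG = 91.5833 kJ, non-spontaneous


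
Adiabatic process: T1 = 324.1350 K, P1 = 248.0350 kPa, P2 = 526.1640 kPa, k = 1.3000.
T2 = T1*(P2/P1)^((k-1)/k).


(k-1)/k = 0.2308
(P2/P1)^exp = 1.1895
T2 = 324.1350 * 1.1895 = 385.5645 K

385.5645 K


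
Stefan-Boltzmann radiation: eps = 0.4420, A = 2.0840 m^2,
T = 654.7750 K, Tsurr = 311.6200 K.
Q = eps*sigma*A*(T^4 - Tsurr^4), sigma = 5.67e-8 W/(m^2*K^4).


T^4 = 1.8381e+11
Tsurr^4 = 9.4298e+09
Q = 0.4420 * 5.67e-8 * 2.0840 * 1.7438e+11 = 9107.5058 W

9107.5058 W


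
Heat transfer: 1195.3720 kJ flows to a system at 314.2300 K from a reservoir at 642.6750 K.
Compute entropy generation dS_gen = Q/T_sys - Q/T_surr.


dS_sys = 1195.3720/314.2300 = 3.8041 kJ/K
dS_surr = -1195.3720/642.6750 = -1.8600 kJ/K
dS_gen = 3.8041 - 1.8600 = 1.9441 kJ/K (irreversible)

dS_gen = 1.9441 kJ/K, irreversible


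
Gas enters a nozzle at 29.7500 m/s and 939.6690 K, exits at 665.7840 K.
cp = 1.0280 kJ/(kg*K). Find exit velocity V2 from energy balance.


dT = 273.8850 K
2*cp*1000*dT = 563107.5600
V1^2 = 885.0625
V2 = sqrt(563992.6225) = 750.9944 m/s

750.9944 m/s


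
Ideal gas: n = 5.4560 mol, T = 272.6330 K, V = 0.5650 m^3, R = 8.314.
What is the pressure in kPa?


P = nRT/V = 5.4560 * 8.314 * 272.6330 / 0.5650
= 12366.9557 / 0.5650 = 21888.4171 Pa = 21.8884 kPa

21.8884 kPa


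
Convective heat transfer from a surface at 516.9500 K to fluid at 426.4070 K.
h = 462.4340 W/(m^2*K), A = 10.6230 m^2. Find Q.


dT = 90.5430 K
Q = 462.4340 * 10.6230 * 90.5430 = 444786.7273 W

444786.7273 W


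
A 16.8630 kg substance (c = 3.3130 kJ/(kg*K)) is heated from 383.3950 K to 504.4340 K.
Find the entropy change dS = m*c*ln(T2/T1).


T2/T1 = 1.3157
ln(T2/T1) = 0.2744
dS = 16.8630 * 3.3130 * 0.2744 = 15.3283 kJ/K

15.3283 kJ/K


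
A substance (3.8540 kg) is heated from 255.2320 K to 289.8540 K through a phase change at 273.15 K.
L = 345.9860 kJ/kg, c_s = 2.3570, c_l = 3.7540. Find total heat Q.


Q1 (sensible, solid) = 3.8540 * 2.3570 * 17.9180 = 162.7649 kJ
Q2 (latent) = 3.8540 * 345.9860 = 1333.4300 kJ
Q3 (sensible, liquid) = 3.8540 * 3.7540 * 16.7040 = 241.6721 kJ
Q_total = 1737.8670 kJ

1737.8670 kJ


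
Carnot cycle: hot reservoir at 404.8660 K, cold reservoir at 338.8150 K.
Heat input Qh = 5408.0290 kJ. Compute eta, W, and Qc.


eta = 1 - 338.8150/404.8660 = 0.1631
W = 0.1631 * 5408.0290 = 882.2814 kJ
Qc = 5408.0290 - 882.2814 = 4525.7476 kJ

eta = 16.3143%, W = 882.2814 kJ, Qc = 4525.7476 kJ


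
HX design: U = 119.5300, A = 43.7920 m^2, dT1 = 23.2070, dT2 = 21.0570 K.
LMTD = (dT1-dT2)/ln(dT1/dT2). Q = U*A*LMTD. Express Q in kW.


LMTD = 22.1146 K
Q = 119.5300 * 43.7920 * 22.1146 = 115757.8558 W = 115.7579 kW

115.7579 kW


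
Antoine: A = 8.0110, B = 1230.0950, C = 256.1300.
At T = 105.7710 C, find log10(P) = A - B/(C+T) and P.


C+T = 361.9010
B/(C+T) = 3.3990
log10(P) = 8.0110 - 3.3990 = 4.6120
P = 10^4.6120 = 40927.7583 mmHg

40927.7583 mmHg


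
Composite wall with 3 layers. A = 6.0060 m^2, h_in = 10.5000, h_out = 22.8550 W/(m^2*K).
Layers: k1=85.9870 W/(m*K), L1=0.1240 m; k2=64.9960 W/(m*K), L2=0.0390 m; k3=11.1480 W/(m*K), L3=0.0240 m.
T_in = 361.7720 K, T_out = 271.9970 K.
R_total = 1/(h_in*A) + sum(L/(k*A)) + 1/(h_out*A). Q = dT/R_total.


R_conv_in = 1/(10.5000*6.0060) = 0.0159
R_1 = 0.1240/(85.9870*6.0060) = 0.0002
R_2 = 0.0390/(64.9960*6.0060) = 9.9906e-05
R_3 = 0.0240/(11.1480*6.0060) = 0.0004
R_conv_out = 1/(22.8550*6.0060) = 0.0073
R_total = 0.0238 K/W
Q = 89.7750 / 0.0238 = 3765.6214 W

R_total = 0.0238 K/W, Q = 3765.6214 W


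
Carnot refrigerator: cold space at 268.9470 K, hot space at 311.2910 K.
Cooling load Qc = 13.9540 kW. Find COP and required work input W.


COP = 268.9470 / 42.3440 = 6.3515
W = 13.9540 / 6.3515 = 2.1970 kW

COP = 6.3515, W = 2.1970 kW


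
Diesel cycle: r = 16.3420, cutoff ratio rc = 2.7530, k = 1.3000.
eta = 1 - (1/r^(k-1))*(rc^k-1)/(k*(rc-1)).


r^(k-1) = 2.3120
rc^k = 3.7303
eta = 0.4818 = 48.1798%

48.1798%


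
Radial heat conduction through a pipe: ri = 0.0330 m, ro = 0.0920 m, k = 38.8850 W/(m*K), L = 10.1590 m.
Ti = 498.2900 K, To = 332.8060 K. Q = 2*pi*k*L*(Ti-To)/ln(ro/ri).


dT = 165.4840 K
ln(ro/ri) = 1.0253
Q = 2*pi*38.8850*10.1590*165.4840 / 1.0253 = 400613.9112 W

400613.9112 W


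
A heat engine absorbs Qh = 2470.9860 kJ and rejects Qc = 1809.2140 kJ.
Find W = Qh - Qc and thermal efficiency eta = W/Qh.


W = 2470.9860 - 1809.2140 = 661.7720 kJ
eta = 661.7720 / 2470.9860 = 0.2678 = 26.7817%

W = 661.7720 kJ, eta = 26.7817%


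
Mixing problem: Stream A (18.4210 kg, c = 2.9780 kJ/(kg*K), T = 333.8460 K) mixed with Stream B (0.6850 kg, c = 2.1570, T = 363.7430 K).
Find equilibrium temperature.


num = 18851.4831
den = 56.3353
Tf = 334.6301 K

334.6301 K


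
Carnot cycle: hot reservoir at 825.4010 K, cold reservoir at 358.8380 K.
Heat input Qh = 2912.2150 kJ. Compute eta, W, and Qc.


eta = 1 - 358.8380/825.4010 = 0.5653
W = 0.5653 * 2912.2150 = 1646.1475 kJ
Qc = 2912.2150 - 1646.1475 = 1266.0675 kJ

eta = 56.5256%, W = 1646.1475 kJ, Qc = 1266.0675 kJ


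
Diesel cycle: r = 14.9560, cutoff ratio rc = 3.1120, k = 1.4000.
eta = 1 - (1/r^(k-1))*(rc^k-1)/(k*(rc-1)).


r^(k-1) = 2.9507
rc^k = 4.9007
eta = 0.5529 = 55.2914%

55.2914%


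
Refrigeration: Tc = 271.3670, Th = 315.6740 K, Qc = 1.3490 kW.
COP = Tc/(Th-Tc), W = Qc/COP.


COP = 271.3670 / 44.3070 = 6.1247
W = 1.3490 / 6.1247 = 0.2203 kW

COP = 6.1247, W = 0.2203 kW


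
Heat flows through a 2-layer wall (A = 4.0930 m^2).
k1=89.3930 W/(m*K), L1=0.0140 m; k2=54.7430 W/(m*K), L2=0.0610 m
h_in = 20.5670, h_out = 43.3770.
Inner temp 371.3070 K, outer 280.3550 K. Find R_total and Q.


R_conv_in = 1/(20.5670*4.0930) = 0.0119
R_1 = 0.0140/(89.3930*4.0930) = 3.8263e-05
R_2 = 0.0610/(54.7430*4.0930) = 0.0003
R_conv_out = 1/(43.3770*4.0930) = 0.0056
R_total = 0.0178 K/W
Q = 90.9520 / 0.0178 = 5103.3041 W

R_total = 0.0178 K/W, Q = 5103.3041 W


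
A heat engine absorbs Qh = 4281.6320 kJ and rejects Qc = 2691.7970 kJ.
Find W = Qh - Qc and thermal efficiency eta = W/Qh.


W = 4281.6320 - 2691.7970 = 1589.8350 kJ
eta = 1589.8350 / 4281.6320 = 0.3713 = 37.1315%

W = 1589.8350 kJ, eta = 37.1315%


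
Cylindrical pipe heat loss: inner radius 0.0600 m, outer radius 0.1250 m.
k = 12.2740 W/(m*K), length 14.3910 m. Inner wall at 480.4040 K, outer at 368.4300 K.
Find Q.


dT = 111.9740 K
ln(ro/ri) = 0.7340
Q = 2*pi*12.2740*14.3910*111.9740 / 0.7340 = 169315.3498 W

169315.3498 W


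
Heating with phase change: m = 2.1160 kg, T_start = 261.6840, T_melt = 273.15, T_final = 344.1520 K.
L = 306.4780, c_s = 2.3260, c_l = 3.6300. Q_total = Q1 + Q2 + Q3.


Q1 (sensible, solid) = 2.1160 * 2.3260 * 11.4660 = 56.4335 kJ
Q2 (latent) = 2.1160 * 306.4780 = 648.5074 kJ
Q3 (sensible, liquid) = 2.1160 * 3.6300 * 71.0020 = 545.3720 kJ
Q_total = 1250.3130 kJ

1250.3130 kJ


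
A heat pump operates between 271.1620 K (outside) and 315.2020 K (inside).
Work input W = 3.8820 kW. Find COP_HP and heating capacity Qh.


COP = 315.2020 / 44.0400 = 7.1572
Qh = 7.1572 * 3.8820 = 27.7842 kW

COP = 7.1572, Qh = 27.7842 kW


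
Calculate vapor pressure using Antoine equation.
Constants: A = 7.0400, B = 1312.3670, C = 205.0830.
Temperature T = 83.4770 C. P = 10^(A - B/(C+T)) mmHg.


C+T = 288.5600
B/(C+T) = 4.5480
log10(P) = 7.0400 - 4.5480 = 2.4920
P = 10^2.4920 = 310.4656 mmHg

310.4656 mmHg


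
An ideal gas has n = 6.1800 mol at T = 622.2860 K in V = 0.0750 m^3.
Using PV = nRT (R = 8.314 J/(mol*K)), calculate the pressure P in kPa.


P = nRT/V = 6.1800 * 8.314 * 622.2860 / 0.0750
= 31973.3783 / 0.0750 = 426311.7102 Pa = 426.3117 kPa

426.3117 kPa


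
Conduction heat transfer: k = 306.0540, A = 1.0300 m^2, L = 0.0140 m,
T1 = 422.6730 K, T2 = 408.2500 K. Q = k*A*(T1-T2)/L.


dT = 14.4230 K
Q = 306.0540 * 1.0300 * 14.4230 / 0.0140 = 324760.2391 W

324760.2391 W


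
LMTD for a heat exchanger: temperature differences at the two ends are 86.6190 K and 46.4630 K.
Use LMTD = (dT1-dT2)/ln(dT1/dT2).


dT1/dT2 = 1.8643
ln(dT1/dT2) = 0.6229
LMTD = 40.1560 / 0.6229 = 64.4700 K

64.4700 K


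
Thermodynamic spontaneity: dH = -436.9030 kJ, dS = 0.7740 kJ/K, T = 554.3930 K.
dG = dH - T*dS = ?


T*dS = 554.3930 * 0.7740 = 429.1002 kJ
dG = -436.9030 - 429.1002 = -866.0032 kJ (spontaneous)

dG = -866.0032 kJ, spontaneous


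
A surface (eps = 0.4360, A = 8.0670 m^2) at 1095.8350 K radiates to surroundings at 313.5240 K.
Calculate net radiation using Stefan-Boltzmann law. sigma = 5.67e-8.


T^4 = 1.4421e+12
Tsurr^4 = 9.6624e+09
Q = 0.4360 * 5.67e-8 * 8.0670 * 1.4324e+12 = 285655.4557 W

285655.4557 W


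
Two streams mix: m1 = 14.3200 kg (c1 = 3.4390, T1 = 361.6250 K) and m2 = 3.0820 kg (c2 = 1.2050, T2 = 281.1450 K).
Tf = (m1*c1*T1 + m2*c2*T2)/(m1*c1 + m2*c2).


num = 18852.8774
den = 52.9603
Tf = 355.9814 K

355.9814 K


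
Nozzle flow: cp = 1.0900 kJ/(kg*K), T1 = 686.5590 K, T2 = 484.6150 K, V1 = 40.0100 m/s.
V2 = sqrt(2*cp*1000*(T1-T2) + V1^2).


dT = 201.9440 K
2*cp*1000*dT = 440237.9200
V1^2 = 1600.8001
V2 = sqrt(441838.7201) = 664.7095 m/s

664.7095 m/s


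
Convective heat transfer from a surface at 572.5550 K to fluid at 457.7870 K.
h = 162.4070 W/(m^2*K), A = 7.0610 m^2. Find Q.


dT = 114.7680 K
Q = 162.4070 * 7.0610 * 114.7680 = 131610.8728 W

131610.8728 W


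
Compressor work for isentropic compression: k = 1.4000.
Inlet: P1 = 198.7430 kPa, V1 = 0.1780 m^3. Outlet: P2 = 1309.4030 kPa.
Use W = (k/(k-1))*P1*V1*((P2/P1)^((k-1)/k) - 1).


(k-1)/k = 0.2857
(P2/P1)^exp = 1.7137
W = 3.5000 * 198.7430 * 0.1780 * (1.7137 - 1) = 88.3695 kJ

88.3695 kJ


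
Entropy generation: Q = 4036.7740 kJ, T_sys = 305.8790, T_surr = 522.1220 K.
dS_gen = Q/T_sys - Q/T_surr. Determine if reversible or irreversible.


dS_sys = 4036.7740/305.8790 = 13.1973 kJ/K
dS_surr = -4036.7740/522.1220 = -7.7315 kJ/K
dS_gen = 13.1973 - 7.7315 = 5.4658 kJ/K (irreversible)

dS_gen = 5.4658 kJ/K, irreversible


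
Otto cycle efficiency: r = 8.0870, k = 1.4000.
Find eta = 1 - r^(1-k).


r^(k-1) = 2.3074
eta = 1 - 1/2.3074 = 0.5666 = 56.6604%

56.6604%


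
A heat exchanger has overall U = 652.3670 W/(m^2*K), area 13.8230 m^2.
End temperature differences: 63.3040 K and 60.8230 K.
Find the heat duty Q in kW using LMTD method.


LMTD = 62.0552 K
Q = 652.3670 * 13.8230 * 62.0552 = 559593.5647 W = 559.5936 kW

559.5936 kW


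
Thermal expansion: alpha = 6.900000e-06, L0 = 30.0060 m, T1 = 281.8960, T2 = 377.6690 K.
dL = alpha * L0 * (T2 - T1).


dT = 95.7730 K
dL = 6.900000e-06 * 30.0060 * 95.7730 = 0.019829 m
L_final = 30.025829 m

dL = 0.019829 m


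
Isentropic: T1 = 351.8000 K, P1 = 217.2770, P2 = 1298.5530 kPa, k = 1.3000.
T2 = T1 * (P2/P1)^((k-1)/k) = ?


(k-1)/k = 0.2308
(P2/P1)^exp = 1.5107
T2 = 351.8000 * 1.5107 = 531.4662 K

531.4662 K


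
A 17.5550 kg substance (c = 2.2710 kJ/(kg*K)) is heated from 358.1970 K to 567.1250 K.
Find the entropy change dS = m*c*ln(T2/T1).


T2/T1 = 1.5833
ln(T2/T1) = 0.4595
dS = 17.5550 * 2.2710 * 0.4595 = 18.3189 kJ/K

18.3189 kJ/K


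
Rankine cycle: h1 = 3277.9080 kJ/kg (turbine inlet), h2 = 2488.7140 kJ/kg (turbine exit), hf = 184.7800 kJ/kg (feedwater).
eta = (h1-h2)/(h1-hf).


W = 789.1940 kJ/kg
Q_in = 3093.1280 kJ/kg
eta = 0.2551 = 25.5144%

eta = 25.5144%


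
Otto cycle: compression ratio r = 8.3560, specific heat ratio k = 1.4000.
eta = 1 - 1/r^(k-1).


r^(k-1) = 2.3378
eta = 1 - 1/2.3378 = 0.5722 = 57.2240%

57.2240%


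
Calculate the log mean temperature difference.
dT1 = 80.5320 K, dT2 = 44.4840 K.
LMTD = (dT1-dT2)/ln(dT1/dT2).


dT1/dT2 = 1.8104
ln(dT1/dT2) = 0.5935
LMTD = 36.0480 / 0.5935 = 60.7354 K

60.7354 K


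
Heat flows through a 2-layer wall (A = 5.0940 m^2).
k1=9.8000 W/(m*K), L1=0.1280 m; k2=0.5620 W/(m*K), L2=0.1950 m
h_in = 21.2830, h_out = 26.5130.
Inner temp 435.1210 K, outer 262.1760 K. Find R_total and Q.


R_conv_in = 1/(21.2830*5.0940) = 0.0092
R_1 = 0.1280/(9.8000*5.0940) = 0.0026
R_2 = 0.1950/(0.5620*5.0940) = 0.0681
R_conv_out = 1/(26.5130*5.0940) = 0.0074
R_total = 0.0873 K/W
Q = 172.9450 / 0.0873 = 1980.8940 W

R_total = 0.0873 K/W, Q = 1980.8940 W


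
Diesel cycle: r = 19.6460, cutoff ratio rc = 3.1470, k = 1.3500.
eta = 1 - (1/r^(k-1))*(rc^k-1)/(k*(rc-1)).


r^(k-1) = 2.8356
rc^k = 4.7007
eta = 0.5497 = 54.9733%

54.9733%


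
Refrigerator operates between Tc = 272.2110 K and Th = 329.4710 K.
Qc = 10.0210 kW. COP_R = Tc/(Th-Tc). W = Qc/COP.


COP = 272.2110 / 57.2600 = 4.7539
W = 10.0210 / 4.7539 = 2.1079 kW

COP = 4.7539, W = 2.1079 kW


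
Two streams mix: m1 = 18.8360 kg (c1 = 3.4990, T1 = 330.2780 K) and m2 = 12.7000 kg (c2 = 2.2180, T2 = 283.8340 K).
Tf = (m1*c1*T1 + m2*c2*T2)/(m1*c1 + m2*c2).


num = 29762.8927
den = 94.0758
Tf = 316.3715 K

316.3715 K


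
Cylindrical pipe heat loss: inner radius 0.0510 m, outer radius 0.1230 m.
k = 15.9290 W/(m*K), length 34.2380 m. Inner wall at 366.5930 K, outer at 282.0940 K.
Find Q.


dT = 84.4990 K
ln(ro/ri) = 0.8804
Q = 2*pi*15.9290*34.2380*84.4990 / 0.8804 = 328903.6295 W

328903.6295 W


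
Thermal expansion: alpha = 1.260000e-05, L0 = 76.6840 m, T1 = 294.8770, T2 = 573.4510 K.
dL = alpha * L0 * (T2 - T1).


dT = 278.5740 K
dL = 1.260000e-05 * 76.6840 * 278.5740 = 0.269163 m
L_final = 76.953163 m

dL = 0.269163 m


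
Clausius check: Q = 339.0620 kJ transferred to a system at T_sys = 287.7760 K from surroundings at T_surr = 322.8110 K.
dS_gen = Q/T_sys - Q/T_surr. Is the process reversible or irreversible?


dS_sys = 339.0620/287.7760 = 1.1782 kJ/K
dS_surr = -339.0620/322.8110 = -1.0503 kJ/K
dS_gen = 1.1782 - 1.0503 = 0.1279 kJ/K (irreversible)

dS_gen = 0.1279 kJ/K, irreversible


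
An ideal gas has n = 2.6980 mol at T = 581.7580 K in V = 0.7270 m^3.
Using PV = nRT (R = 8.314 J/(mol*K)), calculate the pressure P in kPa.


P = nRT/V = 2.6980 * 8.314 * 581.7580 / 0.7270
= 13049.5138 / 0.7270 = 17949.8126 Pa = 17.9498 kPa

17.9498 kPa


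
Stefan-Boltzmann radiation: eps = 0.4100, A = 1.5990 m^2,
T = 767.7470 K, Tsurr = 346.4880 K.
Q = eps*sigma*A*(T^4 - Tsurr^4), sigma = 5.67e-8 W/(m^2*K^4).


T^4 = 3.4743e+11
Tsurr^4 = 1.4413e+10
Q = 0.4100 * 5.67e-8 * 1.5990 * 3.3302e+11 = 12379.0488 W

12379.0488 W


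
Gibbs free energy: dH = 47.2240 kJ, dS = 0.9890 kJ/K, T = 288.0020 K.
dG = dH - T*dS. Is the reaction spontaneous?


T*dS = 288.0020 * 0.9890 = 284.8340 kJ
dG = 47.2240 - 284.8340 = -237.6100 kJ (spontaneous)

dG = -237.6100 kJ, spontaneous


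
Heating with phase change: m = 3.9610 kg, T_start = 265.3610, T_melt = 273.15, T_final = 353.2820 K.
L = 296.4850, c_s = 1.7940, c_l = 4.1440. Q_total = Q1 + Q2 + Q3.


Q1 (sensible, solid) = 3.9610 * 1.7940 * 7.7890 = 55.3489 kJ
Q2 (latent) = 3.9610 * 296.4850 = 1174.3771 kJ
Q3 (sensible, liquid) = 3.9610 * 4.1440 * 80.1320 = 1315.3174 kJ
Q_total = 2545.0434 kJ

2545.0434 kJ


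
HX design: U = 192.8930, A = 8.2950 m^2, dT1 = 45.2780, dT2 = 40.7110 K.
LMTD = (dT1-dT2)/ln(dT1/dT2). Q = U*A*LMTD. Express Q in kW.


LMTD = 42.9540 K
Q = 192.8930 * 8.2950 * 42.9540 = 68728.5061 W = 68.7285 kW

68.7285 kW


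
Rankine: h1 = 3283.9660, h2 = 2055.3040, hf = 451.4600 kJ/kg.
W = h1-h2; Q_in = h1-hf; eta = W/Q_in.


W = 1228.6620 kJ/kg
Q_in = 2832.5060 kJ/kg
eta = 0.4338 = 43.3772%

eta = 43.3772%


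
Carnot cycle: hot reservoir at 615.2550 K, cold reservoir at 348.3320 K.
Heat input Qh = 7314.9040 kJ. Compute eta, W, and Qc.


eta = 1 - 348.3320/615.2550 = 0.4338
W = 0.4338 * 7314.9040 = 3173.5071 kJ
Qc = 7314.9040 - 3173.5071 = 4141.3969 kJ

eta = 43.3841%, W = 3173.5071 kJ, Qc = 4141.3969 kJ


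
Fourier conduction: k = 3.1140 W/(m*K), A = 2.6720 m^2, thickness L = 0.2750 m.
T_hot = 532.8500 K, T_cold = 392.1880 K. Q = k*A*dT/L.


dT = 140.6620 K
Q = 3.1140 * 2.6720 * 140.6620 / 0.2750 = 4255.9759 W

4255.9759 W


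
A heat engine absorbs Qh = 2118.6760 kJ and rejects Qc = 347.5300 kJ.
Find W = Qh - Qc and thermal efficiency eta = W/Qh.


W = 2118.6760 - 347.5300 = 1771.1460 kJ
eta = 1771.1460 / 2118.6760 = 0.8360 = 83.5968%

W = 1771.1460 kJ, eta = 83.5968%


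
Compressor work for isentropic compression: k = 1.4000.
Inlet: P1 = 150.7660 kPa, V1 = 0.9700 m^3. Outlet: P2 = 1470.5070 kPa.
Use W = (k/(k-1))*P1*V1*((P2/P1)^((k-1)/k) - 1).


(k-1)/k = 0.2857
(P2/P1)^exp = 1.9170
W = 3.5000 * 150.7660 * 0.9700 * (1.9170 - 1) = 469.3581 kJ

469.3581 kJ


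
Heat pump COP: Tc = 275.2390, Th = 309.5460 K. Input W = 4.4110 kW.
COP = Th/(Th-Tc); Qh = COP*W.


COP = 309.5460 / 34.3070 = 9.0228
Qh = 9.0228 * 4.4110 = 39.7997 kW

COP = 9.0228, Qh = 39.7997 kW


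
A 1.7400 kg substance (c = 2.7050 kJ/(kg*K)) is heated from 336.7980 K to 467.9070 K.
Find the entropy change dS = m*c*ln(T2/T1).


T2/T1 = 1.3893
ln(T2/T1) = 0.3288
dS = 1.7400 * 2.7050 * 0.3288 = 1.5475 kJ/K

1.5475 kJ/K


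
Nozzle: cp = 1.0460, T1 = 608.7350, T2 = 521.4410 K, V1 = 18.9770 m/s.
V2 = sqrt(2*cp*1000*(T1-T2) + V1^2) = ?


dT = 87.2940 K
2*cp*1000*dT = 182619.0480
V1^2 = 360.1265
V2 = sqrt(182979.1745) = 427.7607 m/s

427.7607 m/s


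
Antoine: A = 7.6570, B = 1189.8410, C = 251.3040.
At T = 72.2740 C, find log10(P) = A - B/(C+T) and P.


C+T = 323.5780
B/(C+T) = 3.6771
log10(P) = 7.6570 - 3.6771 = 3.9799
P = 10^3.9799 = 9546.8891 mmHg

9546.8891 mmHg


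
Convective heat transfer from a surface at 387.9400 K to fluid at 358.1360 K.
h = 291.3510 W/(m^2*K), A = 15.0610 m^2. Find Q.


dT = 29.8040 K
Q = 291.3510 * 15.0610 * 29.8040 = 130781.0670 W

130781.0670 W


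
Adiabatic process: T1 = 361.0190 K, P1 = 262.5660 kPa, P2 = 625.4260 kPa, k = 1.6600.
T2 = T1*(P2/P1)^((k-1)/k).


(k-1)/k = 0.3976
(P2/P1)^exp = 1.4121
T2 = 361.0190 * 1.4121 = 509.7964 K

509.7964 K


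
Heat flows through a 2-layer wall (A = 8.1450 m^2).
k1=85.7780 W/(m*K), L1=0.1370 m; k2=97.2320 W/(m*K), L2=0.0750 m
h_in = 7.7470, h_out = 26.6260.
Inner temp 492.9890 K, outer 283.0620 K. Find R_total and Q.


R_conv_in = 1/(7.7470*8.1450) = 0.0158
R_1 = 0.1370/(85.7780*8.1450) = 0.0002
R_2 = 0.0750/(97.2320*8.1450) = 9.4702e-05
R_conv_out = 1/(26.6260*8.1450) = 0.0046
R_total = 0.0207 K/W
Q = 209.9270 / 0.0207 = 10117.0089 W

R_total = 0.0207 K/W, Q = 10117.0089 W


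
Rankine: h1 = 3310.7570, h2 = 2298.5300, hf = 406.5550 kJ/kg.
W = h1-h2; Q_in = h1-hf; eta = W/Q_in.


W = 1012.2270 kJ/kg
Q_in = 2904.2020 kJ/kg
eta = 0.3485 = 34.8539%

eta = 34.8539%


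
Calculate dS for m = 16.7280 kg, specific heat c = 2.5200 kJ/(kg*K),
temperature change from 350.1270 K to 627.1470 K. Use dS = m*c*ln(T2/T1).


T2/T1 = 1.7912
ln(T2/T1) = 0.5829
dS = 16.7280 * 2.5200 * 0.5829 = 24.5713 kJ/K

24.5713 kJ/K


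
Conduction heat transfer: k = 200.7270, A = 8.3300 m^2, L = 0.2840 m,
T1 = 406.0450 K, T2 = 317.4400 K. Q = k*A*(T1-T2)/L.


dT = 88.6050 K
Q = 200.7270 * 8.3300 * 88.6050 / 0.2840 = 521663.7814 W

521663.7814 W


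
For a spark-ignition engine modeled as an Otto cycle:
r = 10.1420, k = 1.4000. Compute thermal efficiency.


r^(k-1) = 2.5261
eta = 1 - 1/2.5261 = 0.6041 = 60.4132%

60.4132%


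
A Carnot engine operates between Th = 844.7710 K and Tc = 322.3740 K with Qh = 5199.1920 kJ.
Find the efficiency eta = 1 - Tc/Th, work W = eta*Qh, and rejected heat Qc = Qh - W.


eta = 1 - 322.3740/844.7710 = 0.6184
W = 0.6184 * 5199.1920 = 3215.1226 kJ
Qc = 5199.1920 - 3215.1226 = 1984.0694 kJ

eta = 61.8389%, W = 3215.1226 kJ, Qc = 1984.0694 kJ


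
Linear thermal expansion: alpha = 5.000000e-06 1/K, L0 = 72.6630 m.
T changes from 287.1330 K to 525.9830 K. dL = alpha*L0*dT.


dT = 238.8500 K
dL = 5.000000e-06 * 72.6630 * 238.8500 = 0.086778 m
L_final = 72.749778 m

dL = 0.086778 m


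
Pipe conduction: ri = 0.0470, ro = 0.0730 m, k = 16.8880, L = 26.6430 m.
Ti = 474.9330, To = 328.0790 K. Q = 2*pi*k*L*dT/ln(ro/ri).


dT = 146.8540 K
ln(ro/ri) = 0.4403
Q = 2*pi*16.8880*26.6430*146.8540 / 0.4403 = 942902.1597 W

942902.1597 W


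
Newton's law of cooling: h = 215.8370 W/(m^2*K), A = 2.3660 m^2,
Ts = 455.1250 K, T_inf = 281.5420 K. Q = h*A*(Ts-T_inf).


dT = 173.5830 K
Q = 215.8370 * 2.3660 * 173.5830 = 88643.6900 W

88643.6900 W
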